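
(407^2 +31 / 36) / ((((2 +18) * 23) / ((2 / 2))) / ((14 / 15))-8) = 41743765 / 122184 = 341.65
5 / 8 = 0.62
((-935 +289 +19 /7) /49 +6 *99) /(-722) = -199239 /247646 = -0.80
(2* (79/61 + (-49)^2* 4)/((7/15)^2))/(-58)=-131832675/86681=-1520.89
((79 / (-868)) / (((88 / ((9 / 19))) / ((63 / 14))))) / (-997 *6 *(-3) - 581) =-6399 / 50403510080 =-0.00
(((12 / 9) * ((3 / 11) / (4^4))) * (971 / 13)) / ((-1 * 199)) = -971 / 1821248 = -0.00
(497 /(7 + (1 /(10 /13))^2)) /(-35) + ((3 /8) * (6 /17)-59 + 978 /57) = -48664181 /1122748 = -43.34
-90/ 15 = -6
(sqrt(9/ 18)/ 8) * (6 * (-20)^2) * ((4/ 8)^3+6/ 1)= 3675 * sqrt(2)/ 4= 1299.31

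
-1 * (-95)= 95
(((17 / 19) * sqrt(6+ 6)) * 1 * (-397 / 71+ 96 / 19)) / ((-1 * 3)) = 24718 * sqrt(3) / 76893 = 0.56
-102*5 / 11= -510 / 11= -46.36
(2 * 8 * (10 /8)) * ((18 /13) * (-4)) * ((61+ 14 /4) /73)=-92880 /949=-97.87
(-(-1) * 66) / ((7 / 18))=1188 / 7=169.71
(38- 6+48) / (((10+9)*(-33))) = -80 / 627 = -0.13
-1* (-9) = 9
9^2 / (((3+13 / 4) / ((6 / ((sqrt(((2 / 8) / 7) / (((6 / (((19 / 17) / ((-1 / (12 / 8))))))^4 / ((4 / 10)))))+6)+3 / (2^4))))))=3600602337024 / 286505610745 - 3245049216 * sqrt(70) / 1432528053725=12.55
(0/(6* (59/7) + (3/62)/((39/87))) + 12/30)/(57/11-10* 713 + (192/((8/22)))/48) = -11/195630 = -0.00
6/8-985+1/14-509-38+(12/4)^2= -42621/28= -1522.18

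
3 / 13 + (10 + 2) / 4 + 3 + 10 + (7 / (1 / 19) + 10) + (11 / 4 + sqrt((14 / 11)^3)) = 14 * sqrt(154) / 121 + 8423 / 52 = 163.42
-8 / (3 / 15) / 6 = -20 / 3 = -6.67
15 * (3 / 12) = 15 / 4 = 3.75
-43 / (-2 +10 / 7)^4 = -103243 / 256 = -403.29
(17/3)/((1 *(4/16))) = 68/3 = 22.67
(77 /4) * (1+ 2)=231 /4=57.75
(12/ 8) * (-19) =-57/ 2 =-28.50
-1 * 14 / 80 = -7 / 40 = -0.18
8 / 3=2.67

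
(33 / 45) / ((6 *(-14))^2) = 0.00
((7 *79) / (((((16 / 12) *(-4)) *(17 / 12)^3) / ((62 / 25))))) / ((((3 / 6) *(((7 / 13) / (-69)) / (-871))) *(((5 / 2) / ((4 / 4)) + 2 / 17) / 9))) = -44635138820064 / 643025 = -69414313.32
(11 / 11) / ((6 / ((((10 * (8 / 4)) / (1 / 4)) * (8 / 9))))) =320 / 27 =11.85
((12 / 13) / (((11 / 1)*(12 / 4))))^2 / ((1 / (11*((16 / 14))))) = 128 / 13013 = 0.01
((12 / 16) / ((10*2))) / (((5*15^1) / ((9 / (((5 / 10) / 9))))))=81 / 1000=0.08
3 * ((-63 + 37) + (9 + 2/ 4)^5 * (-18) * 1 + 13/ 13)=-66855873/ 16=-4178492.06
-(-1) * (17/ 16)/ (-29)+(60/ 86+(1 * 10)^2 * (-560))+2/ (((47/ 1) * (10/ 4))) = -262565140777/ 4688720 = -55999.32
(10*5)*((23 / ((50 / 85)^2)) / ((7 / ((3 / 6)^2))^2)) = 6647 / 1568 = 4.24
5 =5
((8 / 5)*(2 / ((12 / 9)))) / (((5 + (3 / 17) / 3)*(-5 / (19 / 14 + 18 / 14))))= -1887 / 7525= -0.25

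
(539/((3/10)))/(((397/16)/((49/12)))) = 295.67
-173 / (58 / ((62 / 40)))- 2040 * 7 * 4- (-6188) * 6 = -23196083 / 1160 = -19996.62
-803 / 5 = -160.60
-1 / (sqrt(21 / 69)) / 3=-sqrt(161) / 21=-0.60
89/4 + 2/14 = 22.39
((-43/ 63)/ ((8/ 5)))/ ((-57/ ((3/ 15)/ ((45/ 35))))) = 43/ 36936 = 0.00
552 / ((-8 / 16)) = -1104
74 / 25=2.96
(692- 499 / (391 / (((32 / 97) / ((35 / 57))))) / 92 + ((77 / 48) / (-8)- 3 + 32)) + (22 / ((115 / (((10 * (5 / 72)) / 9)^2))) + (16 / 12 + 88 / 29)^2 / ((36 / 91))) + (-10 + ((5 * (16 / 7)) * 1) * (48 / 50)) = 3320740471294723135 / 4312711142764416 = 769.99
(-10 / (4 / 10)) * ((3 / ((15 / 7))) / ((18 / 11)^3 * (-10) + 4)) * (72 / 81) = 93170 / 119241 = 0.78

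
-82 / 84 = -41 / 42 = -0.98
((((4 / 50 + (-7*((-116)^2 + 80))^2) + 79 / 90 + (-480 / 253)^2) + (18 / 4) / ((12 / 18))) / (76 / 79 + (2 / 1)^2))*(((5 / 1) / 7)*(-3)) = -40858970056029853807 / 10538441760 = -3877135822.03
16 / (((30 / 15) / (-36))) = -288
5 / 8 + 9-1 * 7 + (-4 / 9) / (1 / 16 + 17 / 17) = 2701 / 1224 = 2.21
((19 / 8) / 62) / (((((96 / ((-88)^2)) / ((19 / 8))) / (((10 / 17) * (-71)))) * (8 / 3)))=-15506755 / 134912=-114.94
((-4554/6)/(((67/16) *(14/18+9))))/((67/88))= -24.35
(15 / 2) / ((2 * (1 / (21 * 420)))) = 33075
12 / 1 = 12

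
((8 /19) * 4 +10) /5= 222 /95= 2.34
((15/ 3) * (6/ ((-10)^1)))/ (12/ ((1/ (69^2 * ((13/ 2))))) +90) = -1/ 123816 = -0.00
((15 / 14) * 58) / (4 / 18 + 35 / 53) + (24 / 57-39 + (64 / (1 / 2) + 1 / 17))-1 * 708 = -521736669 / 951881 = -548.11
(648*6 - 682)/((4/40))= 32060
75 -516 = -441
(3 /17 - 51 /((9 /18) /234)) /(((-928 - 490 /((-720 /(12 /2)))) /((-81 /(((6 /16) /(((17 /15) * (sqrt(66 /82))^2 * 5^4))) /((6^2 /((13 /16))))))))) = -832955726592000 /5909371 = -140955057.08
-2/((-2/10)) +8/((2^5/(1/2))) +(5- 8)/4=9.38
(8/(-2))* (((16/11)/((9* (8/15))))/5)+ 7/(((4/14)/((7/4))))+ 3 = 12047/264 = 45.63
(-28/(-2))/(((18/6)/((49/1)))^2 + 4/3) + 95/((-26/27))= -22081623/250406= -88.18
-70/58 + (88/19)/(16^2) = -20961/17632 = -1.19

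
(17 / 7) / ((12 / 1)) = 17 / 84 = 0.20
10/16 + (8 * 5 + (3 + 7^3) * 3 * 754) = 782692.62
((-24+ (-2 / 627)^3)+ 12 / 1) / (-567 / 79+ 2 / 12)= 467348611432 / 273030842403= 1.71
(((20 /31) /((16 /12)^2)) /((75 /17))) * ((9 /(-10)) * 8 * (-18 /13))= 8262 /10075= 0.82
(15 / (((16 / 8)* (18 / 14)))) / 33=35 / 198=0.18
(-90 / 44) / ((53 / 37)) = -1665 / 1166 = -1.43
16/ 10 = 1.60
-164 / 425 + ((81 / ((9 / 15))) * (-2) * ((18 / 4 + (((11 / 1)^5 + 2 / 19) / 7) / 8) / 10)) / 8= -35169505493 / 3617600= -9721.78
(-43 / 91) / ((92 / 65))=-215 / 644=-0.33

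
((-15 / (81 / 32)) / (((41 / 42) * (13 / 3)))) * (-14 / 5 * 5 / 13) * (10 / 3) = 313600 / 62361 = 5.03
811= 811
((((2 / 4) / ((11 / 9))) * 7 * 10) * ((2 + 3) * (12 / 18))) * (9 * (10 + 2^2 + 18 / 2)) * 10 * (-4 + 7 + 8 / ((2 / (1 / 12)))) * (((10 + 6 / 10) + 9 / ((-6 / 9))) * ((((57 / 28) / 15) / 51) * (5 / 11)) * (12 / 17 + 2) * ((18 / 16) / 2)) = -983741625 / 279752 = -3516.48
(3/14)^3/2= 27/5488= 0.00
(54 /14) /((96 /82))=369 /112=3.29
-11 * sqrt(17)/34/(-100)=11 * sqrt(17)/3400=0.01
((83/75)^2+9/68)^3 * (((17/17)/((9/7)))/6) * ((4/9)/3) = 979024134360366731/20398200257812500000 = 0.05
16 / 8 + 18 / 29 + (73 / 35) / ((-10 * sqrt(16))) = 104283 / 40600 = 2.57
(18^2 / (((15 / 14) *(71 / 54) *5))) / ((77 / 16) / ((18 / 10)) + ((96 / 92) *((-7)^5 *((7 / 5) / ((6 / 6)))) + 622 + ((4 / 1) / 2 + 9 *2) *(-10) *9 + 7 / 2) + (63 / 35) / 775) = -41914817280 / 23440669288357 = -0.00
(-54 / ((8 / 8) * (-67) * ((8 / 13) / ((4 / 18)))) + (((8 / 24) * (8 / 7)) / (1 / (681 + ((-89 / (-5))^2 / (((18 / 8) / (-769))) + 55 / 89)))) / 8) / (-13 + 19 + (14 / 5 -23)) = 288731522221 / 800174970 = 360.84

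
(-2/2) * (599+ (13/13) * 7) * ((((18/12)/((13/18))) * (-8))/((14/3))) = 196344/91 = 2157.63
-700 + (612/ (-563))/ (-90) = -1970466/ 2815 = -699.99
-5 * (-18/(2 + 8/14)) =35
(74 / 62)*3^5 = 8991 / 31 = 290.03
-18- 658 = -676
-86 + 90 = 4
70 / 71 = 0.99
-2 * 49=-98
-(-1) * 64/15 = 64/15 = 4.27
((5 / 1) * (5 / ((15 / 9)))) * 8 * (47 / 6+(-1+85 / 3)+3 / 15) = 4244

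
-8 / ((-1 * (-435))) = -8 / 435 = -0.02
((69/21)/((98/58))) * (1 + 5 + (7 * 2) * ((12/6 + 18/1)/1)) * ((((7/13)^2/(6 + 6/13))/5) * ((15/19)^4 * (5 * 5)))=48.47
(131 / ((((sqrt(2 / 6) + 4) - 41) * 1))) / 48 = -0.07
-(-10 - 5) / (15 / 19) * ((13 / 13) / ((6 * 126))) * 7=19 / 108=0.18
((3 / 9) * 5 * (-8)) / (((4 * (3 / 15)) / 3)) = -50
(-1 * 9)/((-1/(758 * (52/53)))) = 354744/53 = 6693.28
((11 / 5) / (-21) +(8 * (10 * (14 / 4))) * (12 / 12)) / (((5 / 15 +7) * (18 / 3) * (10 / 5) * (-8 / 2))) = -29389 / 36960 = -0.80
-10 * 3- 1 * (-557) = 527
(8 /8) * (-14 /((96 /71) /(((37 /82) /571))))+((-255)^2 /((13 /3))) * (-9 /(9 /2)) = -876845197457 /29216928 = -30011.55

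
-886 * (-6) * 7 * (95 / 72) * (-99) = -9721635 / 2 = -4860817.50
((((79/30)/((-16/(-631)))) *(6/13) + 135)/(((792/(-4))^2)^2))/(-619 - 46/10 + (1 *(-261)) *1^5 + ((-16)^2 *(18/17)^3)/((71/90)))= -0.00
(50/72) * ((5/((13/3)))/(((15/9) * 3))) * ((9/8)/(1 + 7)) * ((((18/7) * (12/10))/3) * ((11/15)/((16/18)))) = 891/46592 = 0.02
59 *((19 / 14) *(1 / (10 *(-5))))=-1121 / 700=-1.60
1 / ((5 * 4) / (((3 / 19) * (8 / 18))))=1 / 285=0.00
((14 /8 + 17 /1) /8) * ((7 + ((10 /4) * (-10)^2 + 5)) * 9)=88425 /16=5526.56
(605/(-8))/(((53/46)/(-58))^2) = -538315690/2809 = -191639.62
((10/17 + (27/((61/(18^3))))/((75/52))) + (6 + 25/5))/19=46699817/492575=94.81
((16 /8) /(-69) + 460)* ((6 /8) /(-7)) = -2267 /46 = -49.28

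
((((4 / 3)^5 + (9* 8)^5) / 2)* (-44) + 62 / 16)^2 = 6847985765850680264463376489 / 3779136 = 1812050628993156177619.27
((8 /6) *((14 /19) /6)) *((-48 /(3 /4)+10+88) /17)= 56 /171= 0.33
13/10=1.30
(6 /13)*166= 996 /13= 76.62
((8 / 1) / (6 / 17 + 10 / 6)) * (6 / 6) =408 / 103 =3.96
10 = 10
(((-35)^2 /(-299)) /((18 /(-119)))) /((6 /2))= 145775 /16146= 9.03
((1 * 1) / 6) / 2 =1 / 12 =0.08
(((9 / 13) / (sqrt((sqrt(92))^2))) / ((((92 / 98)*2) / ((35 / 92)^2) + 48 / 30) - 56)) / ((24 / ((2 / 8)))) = -180075*sqrt(23) / 47584955392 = -0.00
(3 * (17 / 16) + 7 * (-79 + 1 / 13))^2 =13052834001 / 43264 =301701.97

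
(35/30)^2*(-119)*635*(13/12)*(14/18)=-336944335/3888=-86662.64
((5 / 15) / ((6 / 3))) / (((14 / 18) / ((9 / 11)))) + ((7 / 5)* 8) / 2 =4447 / 770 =5.78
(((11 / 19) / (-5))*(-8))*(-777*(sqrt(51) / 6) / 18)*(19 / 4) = -2849*sqrt(51) / 90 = -226.07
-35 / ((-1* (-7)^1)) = -5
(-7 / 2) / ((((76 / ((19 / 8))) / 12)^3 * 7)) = -27 / 1024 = -0.03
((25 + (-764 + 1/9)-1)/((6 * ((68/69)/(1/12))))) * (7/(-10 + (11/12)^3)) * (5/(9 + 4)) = 10720990/3524729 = 3.04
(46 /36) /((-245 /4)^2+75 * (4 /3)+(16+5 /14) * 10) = 1288 /4047255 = 0.00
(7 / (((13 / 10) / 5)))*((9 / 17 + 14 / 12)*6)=60550 / 221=273.98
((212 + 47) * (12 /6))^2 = 268324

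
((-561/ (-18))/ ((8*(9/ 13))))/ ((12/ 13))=6.10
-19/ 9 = -2.11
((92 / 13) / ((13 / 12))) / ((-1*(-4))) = 276 / 169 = 1.63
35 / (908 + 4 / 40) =0.04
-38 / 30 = -19 / 15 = -1.27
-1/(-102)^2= -1/10404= -0.00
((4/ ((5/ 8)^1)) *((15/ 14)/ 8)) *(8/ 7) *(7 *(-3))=-144/ 7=-20.57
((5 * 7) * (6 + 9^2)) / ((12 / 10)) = 5075 / 2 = 2537.50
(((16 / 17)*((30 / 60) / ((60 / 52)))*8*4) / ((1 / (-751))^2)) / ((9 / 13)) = 10632217.54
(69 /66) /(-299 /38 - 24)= -0.03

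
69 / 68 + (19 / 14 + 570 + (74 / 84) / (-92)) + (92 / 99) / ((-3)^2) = 11168422333 / 19509336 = 572.47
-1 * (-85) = 85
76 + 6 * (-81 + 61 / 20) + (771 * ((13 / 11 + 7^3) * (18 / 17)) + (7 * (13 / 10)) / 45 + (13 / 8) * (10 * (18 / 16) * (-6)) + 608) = 189223496471 / 673200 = 281080.65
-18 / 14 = -9 / 7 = -1.29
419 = 419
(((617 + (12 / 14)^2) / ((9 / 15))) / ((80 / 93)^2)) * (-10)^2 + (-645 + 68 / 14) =434320147 / 3136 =138494.94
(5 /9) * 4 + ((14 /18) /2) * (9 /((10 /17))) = 1471 /180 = 8.17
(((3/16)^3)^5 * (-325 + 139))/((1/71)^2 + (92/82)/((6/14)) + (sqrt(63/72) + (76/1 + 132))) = -108054049124081896912017/9830964163500922004403559879147520 + 513033101377870320999 * sqrt(14)/39323856654003688017614239516590080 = -0.00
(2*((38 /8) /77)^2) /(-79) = -0.00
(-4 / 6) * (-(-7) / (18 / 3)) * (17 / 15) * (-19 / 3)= 2261 / 405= 5.58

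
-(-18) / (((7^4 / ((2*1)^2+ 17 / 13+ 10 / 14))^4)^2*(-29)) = -146391874890514155307008 / 150614372560584975412323119565123961770806909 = -0.00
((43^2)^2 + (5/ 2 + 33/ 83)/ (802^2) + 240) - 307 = 365024601700657/ 106771864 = 3418734.00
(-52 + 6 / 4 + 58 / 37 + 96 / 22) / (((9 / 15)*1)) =-60465 / 814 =-74.28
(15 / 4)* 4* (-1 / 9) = -5 / 3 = -1.67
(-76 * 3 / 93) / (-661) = 76 / 20491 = 0.00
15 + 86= 101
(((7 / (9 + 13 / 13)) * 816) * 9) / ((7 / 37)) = 135864 / 5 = 27172.80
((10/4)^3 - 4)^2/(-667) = -8649/42688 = -0.20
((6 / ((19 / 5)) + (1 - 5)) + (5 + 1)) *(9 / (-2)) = -306 / 19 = -16.11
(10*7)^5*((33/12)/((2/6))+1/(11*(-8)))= 152313437500/11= 13846676136.36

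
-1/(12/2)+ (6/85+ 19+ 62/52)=66619/3315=20.10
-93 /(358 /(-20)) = 930 /179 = 5.20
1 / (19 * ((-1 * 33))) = -1 / 627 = -0.00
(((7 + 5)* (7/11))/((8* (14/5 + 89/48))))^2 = 6350400/150970369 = 0.04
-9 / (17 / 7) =-63 / 17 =-3.71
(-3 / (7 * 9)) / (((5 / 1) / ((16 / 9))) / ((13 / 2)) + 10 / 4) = -104 / 6405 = -0.02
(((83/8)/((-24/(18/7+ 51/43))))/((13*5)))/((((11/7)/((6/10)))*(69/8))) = -2407/2175800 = -0.00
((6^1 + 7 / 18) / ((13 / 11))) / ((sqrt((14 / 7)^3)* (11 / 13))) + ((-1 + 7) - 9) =-0.74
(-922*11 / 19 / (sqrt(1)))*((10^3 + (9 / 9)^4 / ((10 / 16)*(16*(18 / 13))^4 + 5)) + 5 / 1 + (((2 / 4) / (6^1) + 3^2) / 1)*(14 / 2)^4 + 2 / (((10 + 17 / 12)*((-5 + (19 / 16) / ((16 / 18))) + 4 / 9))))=-3033322851484937659365091 / 249084465900636930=-12177888.49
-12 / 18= -2 / 3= -0.67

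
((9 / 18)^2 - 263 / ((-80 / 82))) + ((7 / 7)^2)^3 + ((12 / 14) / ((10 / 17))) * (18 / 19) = 1448133 / 5320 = 272.21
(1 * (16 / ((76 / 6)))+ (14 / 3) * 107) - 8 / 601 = 17148478 / 34257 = 500.58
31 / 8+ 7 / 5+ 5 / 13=2943 / 520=5.66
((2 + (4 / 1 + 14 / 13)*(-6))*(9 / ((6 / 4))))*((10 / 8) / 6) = -925 / 26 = -35.58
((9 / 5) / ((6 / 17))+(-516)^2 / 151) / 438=890087 / 220460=4.04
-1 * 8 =-8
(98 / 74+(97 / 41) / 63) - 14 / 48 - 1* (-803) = 614766353 / 764568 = 804.07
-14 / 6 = -2.33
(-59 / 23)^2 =3481 / 529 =6.58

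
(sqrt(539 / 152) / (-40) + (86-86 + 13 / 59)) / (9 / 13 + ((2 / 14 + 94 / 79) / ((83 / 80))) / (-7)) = 54298517 / 125384263-29237663 * sqrt(418) / 6460477280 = 0.34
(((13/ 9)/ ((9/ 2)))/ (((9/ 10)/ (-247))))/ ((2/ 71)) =-2279810/ 729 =-3127.31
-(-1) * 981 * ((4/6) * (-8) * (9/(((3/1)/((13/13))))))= -15696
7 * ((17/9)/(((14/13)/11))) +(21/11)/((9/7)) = 27035/198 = 136.54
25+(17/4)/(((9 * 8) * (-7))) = 50383/2016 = 24.99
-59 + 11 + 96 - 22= 26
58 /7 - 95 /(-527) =31231 /3689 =8.47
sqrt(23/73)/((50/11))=11 * sqrt(1679)/3650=0.12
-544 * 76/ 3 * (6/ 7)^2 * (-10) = 4961280/ 49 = 101250.61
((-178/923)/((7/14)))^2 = 126736/851929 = 0.15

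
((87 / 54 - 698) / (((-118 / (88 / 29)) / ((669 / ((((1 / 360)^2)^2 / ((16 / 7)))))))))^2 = 30347381644700960795802992640000000000 / 143448529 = 211555892948201377483647800000.00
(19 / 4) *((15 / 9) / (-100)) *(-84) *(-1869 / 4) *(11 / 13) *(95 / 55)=-4722963 / 1040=-4541.31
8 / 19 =0.42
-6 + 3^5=237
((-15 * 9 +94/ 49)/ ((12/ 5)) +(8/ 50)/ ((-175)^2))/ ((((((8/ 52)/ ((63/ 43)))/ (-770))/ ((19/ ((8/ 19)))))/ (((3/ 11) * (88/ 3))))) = 78898488581913/ 537500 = 146787885.73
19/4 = 4.75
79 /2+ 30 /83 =6617 /166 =39.86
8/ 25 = 0.32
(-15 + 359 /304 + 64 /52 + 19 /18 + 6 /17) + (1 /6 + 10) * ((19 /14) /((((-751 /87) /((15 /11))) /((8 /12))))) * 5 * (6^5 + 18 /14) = -13832855049705649 /244758097584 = -56516.43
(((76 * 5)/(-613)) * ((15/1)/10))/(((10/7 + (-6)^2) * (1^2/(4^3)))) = -127680/80303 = -1.59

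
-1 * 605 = -605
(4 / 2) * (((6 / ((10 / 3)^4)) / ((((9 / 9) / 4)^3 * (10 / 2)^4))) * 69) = 268272 / 390625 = 0.69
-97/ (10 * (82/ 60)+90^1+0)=-291/ 311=-0.94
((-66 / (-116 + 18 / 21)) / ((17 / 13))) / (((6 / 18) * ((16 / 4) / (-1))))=-693 / 2108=-0.33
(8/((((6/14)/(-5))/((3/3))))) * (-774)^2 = -55913760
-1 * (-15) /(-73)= -15 /73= -0.21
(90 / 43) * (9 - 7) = 180 / 43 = 4.19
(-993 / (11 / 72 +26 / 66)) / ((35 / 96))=-75499776 / 15155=-4981.84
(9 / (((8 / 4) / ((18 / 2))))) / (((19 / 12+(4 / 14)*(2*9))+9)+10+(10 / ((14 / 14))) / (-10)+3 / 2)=3402 / 2203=1.54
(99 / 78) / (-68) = -33 / 1768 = -0.02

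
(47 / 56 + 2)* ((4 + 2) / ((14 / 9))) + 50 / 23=118339 / 9016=13.13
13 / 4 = 3.25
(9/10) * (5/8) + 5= 89/16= 5.56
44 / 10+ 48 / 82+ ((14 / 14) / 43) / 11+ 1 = 580576 / 96965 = 5.99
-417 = -417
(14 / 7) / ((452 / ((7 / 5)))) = 7 / 1130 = 0.01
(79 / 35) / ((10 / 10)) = 79 / 35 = 2.26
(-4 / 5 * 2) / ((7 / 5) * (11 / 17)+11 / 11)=-68 / 81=-0.84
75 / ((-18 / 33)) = -275 / 2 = -137.50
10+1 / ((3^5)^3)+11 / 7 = 1162261474 / 100442349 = 11.57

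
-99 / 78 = -33 / 26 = -1.27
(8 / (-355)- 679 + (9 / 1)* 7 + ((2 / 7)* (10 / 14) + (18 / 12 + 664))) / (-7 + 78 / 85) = -29383157 / 3597286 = -8.17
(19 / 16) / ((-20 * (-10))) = 19 / 3200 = 0.01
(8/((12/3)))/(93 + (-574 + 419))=-0.03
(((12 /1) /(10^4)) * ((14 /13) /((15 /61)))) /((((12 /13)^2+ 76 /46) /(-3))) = -383019 /60837500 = -0.01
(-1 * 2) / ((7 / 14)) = -4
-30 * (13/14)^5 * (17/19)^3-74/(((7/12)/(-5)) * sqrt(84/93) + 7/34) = -594950616569865/1141725325552-160395 * sqrt(217)/8666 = -793.75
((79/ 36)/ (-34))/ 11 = -79/ 13464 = -0.01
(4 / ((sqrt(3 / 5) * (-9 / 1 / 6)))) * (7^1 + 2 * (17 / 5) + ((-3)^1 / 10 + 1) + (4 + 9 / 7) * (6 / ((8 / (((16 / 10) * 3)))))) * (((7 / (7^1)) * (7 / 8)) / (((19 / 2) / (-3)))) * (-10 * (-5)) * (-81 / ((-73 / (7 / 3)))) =4128.79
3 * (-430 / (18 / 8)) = -1720 / 3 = -573.33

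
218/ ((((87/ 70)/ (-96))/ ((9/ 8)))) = -549360/ 29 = -18943.45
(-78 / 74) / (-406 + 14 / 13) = 507 / 194768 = 0.00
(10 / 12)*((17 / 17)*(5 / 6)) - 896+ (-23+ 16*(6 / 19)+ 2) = -623297 / 684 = -911.25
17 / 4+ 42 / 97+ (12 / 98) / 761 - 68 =-916076535 / 14468132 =-63.32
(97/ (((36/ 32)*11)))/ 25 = 776/ 2475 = 0.31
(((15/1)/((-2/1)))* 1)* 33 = -495/2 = -247.50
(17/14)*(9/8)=153/112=1.37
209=209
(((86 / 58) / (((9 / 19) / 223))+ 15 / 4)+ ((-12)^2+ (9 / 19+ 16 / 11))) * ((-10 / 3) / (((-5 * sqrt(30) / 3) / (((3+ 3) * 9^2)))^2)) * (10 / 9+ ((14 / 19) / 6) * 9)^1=-51105785814297 / 2878975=-17751382.29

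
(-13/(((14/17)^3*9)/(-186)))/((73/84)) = 1979939/3577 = 553.52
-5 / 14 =-0.36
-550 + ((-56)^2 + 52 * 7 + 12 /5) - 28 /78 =575648 /195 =2952.04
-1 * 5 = -5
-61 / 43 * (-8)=488 / 43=11.35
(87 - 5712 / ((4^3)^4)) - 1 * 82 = 5242523 / 1048576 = 5.00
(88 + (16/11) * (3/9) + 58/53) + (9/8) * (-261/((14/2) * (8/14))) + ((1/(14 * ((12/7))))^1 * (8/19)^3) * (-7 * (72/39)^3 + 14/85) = 1149629758739837/71688513193440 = 16.04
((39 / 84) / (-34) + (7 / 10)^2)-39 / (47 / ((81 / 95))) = -4912899 / 21253400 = -0.23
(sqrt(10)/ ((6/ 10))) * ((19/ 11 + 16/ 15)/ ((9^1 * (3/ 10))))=4610 * sqrt(10)/ 2673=5.45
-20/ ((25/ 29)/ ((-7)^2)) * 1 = -5684/ 5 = -1136.80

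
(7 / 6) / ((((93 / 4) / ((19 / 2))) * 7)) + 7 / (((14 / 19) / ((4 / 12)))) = 1805 / 558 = 3.23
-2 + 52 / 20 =3 / 5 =0.60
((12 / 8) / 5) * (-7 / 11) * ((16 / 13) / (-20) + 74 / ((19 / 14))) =-706272 / 67925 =-10.40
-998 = -998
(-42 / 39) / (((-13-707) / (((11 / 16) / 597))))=77 / 44703360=0.00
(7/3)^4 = 29.64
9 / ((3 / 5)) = 15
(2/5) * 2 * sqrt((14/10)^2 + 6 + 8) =4 * sqrt(399)/25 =3.20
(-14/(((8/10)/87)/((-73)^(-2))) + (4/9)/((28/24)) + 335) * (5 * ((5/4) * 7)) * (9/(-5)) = -1125005235/42632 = -26388.75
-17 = -17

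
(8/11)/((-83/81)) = -648/913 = -0.71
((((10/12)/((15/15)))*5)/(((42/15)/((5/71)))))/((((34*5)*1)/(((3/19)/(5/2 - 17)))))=-0.00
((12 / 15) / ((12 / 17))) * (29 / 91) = 493 / 1365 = 0.36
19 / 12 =1.58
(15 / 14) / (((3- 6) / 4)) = -10 / 7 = -1.43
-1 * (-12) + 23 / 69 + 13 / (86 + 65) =12.42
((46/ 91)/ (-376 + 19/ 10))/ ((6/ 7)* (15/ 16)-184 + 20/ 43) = 3680/ 497659227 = 0.00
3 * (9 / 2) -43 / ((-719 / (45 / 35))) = 13.58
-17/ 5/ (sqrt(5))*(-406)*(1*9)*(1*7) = 434826*sqrt(5)/ 25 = 38892.02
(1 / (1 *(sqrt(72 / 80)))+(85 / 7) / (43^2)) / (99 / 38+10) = 3230 / 6199697+38 *sqrt(10) / 1437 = 0.08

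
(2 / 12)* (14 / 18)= 7 / 54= 0.13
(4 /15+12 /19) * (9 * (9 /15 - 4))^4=46761069312 /59375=787554.85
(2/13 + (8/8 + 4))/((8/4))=67/26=2.58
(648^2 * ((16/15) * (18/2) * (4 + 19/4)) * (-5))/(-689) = 255964.70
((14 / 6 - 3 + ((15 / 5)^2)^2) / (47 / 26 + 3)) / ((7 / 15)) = 6266 / 175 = 35.81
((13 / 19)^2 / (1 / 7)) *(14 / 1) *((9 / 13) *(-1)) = -11466 / 361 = -31.76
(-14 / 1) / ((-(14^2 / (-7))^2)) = 1 / 56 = 0.02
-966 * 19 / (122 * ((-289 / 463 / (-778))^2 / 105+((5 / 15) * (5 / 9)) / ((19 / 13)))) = -21379981111178710860 / 18006629678547451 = -1187.34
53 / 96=0.55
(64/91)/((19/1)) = 64/1729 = 0.04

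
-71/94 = -0.76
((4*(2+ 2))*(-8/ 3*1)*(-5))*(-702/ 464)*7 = -65520/ 29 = -2259.31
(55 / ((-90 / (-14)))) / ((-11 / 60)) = -140 / 3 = -46.67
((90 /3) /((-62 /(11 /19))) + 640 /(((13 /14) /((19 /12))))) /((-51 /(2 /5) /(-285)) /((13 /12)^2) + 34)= 325798265 /10267014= 31.73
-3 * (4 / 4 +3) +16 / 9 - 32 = -42.22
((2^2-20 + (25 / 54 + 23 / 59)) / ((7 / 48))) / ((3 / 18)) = -772144 / 1239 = -623.20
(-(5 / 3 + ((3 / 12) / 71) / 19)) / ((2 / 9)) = -80949 / 10792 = -7.50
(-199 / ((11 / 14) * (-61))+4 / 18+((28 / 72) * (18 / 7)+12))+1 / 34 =3573421 / 205326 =17.40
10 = 10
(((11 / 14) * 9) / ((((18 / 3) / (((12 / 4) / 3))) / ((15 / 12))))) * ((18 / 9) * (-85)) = -250.45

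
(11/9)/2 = 11/18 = 0.61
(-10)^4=10000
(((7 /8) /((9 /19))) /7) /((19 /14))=7 /36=0.19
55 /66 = 5 /6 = 0.83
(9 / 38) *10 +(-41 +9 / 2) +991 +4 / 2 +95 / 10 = 18399 / 19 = 968.37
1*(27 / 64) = 27 / 64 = 0.42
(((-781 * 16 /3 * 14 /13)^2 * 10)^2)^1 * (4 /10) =37467628044683145379840 /2313441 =16195627225714053.39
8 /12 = 2 /3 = 0.67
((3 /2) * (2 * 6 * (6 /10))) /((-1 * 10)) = -27 /25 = -1.08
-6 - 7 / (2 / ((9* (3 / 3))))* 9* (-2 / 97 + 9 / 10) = -495291 / 1940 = -255.30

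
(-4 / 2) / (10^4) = -1 / 5000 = -0.00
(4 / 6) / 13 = 0.05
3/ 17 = 0.18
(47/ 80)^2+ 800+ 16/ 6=15417827/ 19200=803.01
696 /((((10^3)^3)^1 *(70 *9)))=29 /26250000000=0.00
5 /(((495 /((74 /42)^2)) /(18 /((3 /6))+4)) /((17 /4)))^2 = 5.68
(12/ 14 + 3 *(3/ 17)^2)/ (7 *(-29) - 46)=-641/ 167909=-0.00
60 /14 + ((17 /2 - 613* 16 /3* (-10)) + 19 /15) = 2289517 /70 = 32707.39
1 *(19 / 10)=19 / 10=1.90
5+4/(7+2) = 49/9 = 5.44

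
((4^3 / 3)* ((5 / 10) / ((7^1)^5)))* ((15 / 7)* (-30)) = -4800 / 117649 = -0.04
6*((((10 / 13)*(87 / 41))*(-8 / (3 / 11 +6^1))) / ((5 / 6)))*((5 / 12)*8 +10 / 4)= -87.43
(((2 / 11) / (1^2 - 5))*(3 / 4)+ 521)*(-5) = -229225 / 88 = -2604.83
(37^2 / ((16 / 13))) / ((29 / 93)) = 1655121 / 464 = 3567.07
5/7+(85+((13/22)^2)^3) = 68061730063/793659328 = 85.76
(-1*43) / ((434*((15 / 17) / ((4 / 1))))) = -1462 / 3255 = -0.45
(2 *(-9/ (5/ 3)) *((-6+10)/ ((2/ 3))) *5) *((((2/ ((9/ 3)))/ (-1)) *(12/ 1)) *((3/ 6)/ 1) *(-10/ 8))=-1620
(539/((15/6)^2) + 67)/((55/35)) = 97.52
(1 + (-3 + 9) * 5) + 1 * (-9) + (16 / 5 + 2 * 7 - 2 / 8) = 779 / 20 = 38.95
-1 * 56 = -56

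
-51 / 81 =-17 / 27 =-0.63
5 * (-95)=-475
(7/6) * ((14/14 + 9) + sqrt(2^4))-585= -1706/3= -568.67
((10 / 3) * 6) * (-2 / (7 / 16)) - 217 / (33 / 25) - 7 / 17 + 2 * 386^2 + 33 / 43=50276088727 / 168861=297736.53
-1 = -1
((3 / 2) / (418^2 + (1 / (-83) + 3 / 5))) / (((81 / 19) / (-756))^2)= 1048705 / 3884502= 0.27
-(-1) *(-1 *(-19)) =19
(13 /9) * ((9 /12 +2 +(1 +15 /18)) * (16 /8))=715 /54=13.24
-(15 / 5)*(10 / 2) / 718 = -15 / 718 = -0.02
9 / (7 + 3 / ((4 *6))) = 24 / 19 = 1.26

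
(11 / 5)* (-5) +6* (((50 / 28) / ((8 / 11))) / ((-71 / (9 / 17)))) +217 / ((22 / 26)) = 182416725 / 743512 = 245.34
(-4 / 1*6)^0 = 1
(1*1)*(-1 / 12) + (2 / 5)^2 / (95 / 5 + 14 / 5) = -497 / 6540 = -0.08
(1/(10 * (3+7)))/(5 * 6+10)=1/4000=0.00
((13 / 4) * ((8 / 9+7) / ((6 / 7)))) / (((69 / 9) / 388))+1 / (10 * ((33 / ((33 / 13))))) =20368406 / 13455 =1513.82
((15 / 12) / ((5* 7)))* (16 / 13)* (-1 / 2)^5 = -1 / 728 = -0.00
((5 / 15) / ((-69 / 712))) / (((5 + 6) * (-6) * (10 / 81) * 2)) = 0.21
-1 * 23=-23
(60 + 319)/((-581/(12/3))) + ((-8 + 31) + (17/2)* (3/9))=80959/3486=23.22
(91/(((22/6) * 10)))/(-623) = -39/9790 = -0.00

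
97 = 97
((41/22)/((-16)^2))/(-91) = -41/512512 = -0.00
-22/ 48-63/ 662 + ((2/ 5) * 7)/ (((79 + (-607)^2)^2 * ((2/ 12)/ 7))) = -0.55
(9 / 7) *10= 90 / 7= 12.86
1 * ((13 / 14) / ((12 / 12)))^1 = 13 / 14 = 0.93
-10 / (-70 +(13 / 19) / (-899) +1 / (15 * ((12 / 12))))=1281075 / 8959082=0.14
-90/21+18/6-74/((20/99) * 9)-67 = -7629/70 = -108.99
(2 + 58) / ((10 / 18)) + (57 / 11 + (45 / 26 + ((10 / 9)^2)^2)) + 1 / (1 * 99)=218506219 / 1876446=116.45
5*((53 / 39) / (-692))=-265 / 26988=-0.01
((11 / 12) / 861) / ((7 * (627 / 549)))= 61 / 458052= 0.00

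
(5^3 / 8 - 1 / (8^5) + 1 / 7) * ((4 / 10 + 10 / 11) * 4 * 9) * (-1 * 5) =-292957641 / 78848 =-3715.47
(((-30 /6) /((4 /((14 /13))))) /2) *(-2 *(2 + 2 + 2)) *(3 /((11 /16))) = 5040 /143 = 35.24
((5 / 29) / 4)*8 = 10 / 29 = 0.34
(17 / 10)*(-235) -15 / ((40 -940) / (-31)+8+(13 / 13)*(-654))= -3820186 / 9563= -399.48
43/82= 0.52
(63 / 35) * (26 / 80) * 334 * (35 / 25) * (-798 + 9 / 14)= -218113857 / 1000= -218113.86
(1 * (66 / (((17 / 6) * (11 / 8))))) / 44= 72 / 187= 0.39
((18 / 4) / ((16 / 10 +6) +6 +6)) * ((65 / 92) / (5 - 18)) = -225 / 18032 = -0.01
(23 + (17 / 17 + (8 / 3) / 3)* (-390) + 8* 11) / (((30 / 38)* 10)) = -35663 / 450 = -79.25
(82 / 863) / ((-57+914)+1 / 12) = 984 / 8875955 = 0.00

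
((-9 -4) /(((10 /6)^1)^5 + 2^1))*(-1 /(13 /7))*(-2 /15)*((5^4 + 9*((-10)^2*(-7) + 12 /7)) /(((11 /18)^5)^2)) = 48932.49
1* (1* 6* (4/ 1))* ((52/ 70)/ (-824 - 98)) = -312/ 16135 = -0.02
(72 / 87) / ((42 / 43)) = 172 / 203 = 0.85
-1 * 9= -9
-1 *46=-46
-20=-20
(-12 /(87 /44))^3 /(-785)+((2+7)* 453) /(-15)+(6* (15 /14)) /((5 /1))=-36215500732 /134017555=-270.23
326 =326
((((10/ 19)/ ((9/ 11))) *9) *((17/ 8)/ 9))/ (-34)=-55/ 1368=-0.04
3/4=0.75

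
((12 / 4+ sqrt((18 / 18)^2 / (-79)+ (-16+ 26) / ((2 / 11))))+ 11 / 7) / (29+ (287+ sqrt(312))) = -3*sqrt(185887) / 982997 - 8*sqrt(78) / 87101+ 1264 / 87101+ sqrt(85794) / 12443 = 0.04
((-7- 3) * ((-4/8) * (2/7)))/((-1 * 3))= -10/21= -0.48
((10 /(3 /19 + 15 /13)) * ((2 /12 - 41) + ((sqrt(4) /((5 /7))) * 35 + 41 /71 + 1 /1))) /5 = 6181175 /69012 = 89.57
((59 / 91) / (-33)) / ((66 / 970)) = -28615 / 99099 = -0.29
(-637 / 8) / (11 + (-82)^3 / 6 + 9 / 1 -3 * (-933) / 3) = 273 / 311800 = 0.00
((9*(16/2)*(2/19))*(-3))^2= 516.96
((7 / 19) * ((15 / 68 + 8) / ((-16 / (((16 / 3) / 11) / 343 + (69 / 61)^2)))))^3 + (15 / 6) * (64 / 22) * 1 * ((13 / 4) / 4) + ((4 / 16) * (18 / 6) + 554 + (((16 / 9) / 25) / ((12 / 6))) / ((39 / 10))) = 70123697000286933665976110675438329247 / 125074828301664805536126977314652160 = 560.65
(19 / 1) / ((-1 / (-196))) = 3724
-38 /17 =-2.24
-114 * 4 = -456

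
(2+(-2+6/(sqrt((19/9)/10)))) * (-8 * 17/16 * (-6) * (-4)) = -3672 * sqrt(190)/19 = -2663.95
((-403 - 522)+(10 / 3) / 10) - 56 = -2942 / 3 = -980.67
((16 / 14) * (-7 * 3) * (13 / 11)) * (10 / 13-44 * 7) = 95856 / 11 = 8714.18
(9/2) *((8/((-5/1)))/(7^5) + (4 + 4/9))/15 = 1680664/1260525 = 1.33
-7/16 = -0.44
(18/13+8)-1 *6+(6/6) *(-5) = -21/13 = -1.62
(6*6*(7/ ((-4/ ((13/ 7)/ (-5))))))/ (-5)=-117/ 25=-4.68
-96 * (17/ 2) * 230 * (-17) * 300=957168000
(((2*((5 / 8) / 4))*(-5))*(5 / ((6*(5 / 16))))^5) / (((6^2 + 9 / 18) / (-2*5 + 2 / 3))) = 2867200 / 53217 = 53.88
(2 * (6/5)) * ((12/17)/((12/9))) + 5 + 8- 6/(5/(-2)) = 1417/85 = 16.67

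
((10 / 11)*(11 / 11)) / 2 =5 / 11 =0.45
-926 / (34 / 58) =-26854 / 17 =-1579.65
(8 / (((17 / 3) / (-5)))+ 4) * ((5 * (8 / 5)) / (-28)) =104 / 119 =0.87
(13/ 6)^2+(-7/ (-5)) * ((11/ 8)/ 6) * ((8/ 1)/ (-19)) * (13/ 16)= 125437/ 27360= 4.58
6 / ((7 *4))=3 / 14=0.21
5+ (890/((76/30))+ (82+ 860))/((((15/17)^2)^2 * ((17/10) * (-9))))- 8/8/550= -1707204187/12696750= -134.46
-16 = -16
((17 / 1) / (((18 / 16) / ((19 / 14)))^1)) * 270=38760 / 7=5537.14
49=49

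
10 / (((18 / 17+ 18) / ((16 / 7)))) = 680 / 567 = 1.20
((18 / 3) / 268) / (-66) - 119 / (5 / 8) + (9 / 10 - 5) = -573387 / 2948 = -194.50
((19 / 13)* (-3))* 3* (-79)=13509 / 13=1039.15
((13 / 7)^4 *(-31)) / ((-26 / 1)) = 68107 / 4802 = 14.18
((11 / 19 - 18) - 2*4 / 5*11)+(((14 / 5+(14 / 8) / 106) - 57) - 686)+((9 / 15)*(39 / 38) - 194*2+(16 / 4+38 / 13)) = -121030555 / 104728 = -1155.67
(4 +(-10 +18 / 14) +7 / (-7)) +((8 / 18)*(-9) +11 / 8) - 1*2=-579 / 56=-10.34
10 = 10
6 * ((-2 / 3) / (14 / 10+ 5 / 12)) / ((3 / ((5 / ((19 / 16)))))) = -6400 / 2071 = -3.09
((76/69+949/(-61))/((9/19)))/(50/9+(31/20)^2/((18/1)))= -924844000/172404849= -5.36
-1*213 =-213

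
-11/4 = -2.75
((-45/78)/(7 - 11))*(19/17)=285/1768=0.16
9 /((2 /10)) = 45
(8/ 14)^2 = 0.33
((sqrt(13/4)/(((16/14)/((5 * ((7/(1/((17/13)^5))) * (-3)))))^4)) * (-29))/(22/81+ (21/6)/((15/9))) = -819467782026014658860012779585086740625 * sqrt(13)/8796409473276028258650165248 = -335890810410.98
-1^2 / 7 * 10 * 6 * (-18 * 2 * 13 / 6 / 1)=4680 / 7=668.57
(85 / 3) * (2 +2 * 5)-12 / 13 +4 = 343.08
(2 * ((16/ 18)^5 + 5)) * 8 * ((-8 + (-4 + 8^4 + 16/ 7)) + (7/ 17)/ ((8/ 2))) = 364585699756/ 1003833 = 363193.58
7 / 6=1.17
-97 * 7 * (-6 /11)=4074 /11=370.36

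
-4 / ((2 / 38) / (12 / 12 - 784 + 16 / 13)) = 772388 / 13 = 59414.46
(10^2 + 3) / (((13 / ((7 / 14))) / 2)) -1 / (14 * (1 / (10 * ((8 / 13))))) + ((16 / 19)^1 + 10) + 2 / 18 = 286894 / 15561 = 18.44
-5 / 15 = -1 / 3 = -0.33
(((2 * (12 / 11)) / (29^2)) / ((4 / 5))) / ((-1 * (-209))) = 30 / 1933459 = 0.00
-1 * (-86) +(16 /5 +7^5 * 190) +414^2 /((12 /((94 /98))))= 785744209 /245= 3207119.22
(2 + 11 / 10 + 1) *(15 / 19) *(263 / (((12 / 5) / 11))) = 593065 / 152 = 3901.74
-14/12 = -7/6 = -1.17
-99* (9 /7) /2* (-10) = 4455 /7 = 636.43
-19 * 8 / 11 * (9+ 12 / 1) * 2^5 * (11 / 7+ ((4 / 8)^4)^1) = -166896 / 11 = -15172.36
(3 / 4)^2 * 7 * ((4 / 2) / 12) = 21 / 32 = 0.66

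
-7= -7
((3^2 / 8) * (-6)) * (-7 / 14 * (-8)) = -27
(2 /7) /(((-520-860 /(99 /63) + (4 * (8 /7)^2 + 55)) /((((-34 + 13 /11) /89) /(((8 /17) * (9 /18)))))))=42959 /96618222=0.00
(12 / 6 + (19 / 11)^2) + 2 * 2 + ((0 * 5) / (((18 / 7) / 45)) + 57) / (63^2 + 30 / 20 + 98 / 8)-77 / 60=892245973 / 115659060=7.71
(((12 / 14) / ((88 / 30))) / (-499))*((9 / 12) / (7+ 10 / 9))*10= -6075 / 11219516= -0.00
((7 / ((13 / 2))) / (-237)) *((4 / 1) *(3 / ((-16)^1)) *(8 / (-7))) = -4 / 1027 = -0.00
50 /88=25 /44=0.57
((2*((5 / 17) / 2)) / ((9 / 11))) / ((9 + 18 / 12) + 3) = 0.03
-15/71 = -0.21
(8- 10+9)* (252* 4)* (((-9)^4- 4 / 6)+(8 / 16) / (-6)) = 46289124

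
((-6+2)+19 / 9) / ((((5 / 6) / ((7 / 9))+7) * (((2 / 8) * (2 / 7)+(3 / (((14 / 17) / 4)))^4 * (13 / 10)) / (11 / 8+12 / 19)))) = -435721475 / 54381241509858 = -0.00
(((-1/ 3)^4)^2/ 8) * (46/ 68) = 23/ 1784592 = 0.00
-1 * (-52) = 52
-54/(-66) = 9/11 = 0.82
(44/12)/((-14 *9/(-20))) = 110/189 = 0.58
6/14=3/7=0.43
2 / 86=1 / 43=0.02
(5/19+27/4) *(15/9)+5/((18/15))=1205/76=15.86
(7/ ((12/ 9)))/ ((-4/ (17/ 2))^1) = -357/ 32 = -11.16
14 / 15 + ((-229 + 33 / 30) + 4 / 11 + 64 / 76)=-1415521 / 6270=-225.76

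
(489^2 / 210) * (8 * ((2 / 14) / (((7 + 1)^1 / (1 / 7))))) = 79707 / 3430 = 23.24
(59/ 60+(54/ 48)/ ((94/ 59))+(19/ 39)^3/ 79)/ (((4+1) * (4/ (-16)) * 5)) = -29794100659/ 110125723500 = -0.27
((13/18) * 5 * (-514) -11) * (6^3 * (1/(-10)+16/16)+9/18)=-16375498/45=-363899.96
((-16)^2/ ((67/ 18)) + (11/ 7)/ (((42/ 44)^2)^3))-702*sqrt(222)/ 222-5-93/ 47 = 120757976520856/ 1890542605203-117*sqrt(222)/ 37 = 16.76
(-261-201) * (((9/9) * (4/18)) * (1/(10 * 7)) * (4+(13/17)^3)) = -160226/24565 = -6.52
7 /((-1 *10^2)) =-7 /100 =-0.07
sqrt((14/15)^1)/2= sqrt(210)/30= 0.48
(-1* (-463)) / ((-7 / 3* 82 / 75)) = -104175 / 574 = -181.49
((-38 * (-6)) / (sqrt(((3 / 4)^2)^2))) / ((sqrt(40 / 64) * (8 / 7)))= 2128 * sqrt(10) / 15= 448.62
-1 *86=-86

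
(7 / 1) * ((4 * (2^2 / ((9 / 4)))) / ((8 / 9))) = 56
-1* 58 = -58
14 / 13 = 1.08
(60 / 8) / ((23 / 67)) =1005 / 46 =21.85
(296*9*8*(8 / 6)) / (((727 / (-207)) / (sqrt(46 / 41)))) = -5882112*sqrt(1886) / 29807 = -8570.10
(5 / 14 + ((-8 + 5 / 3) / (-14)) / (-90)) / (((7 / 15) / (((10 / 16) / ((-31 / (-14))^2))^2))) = 1630475 / 132987024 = 0.01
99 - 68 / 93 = 9139 / 93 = 98.27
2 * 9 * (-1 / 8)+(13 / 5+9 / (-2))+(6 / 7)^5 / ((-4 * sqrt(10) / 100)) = -83 / 20 - 19440 * sqrt(10) / 16807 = -7.81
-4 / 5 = -0.80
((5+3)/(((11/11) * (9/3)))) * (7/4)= 14/3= 4.67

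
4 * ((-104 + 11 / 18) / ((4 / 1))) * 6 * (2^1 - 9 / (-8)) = -46525 / 24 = -1938.54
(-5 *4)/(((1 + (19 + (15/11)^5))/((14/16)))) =-1127357/1592158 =-0.71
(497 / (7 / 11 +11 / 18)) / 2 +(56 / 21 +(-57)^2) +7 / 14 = 5114929 / 1482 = 3451.37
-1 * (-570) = 570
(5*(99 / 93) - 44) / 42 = -1199 / 1302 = -0.92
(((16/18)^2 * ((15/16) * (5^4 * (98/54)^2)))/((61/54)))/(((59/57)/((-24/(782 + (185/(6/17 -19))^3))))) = 290638767609400000/1806442219714221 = 160.89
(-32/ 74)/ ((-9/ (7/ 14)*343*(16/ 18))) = 0.00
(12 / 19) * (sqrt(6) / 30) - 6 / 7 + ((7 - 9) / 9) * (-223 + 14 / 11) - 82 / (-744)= 2 * sqrt(6) / 95 + 1389973 / 28644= 48.58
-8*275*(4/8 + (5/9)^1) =-2322.22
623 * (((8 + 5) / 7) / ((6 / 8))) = 4628 / 3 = 1542.67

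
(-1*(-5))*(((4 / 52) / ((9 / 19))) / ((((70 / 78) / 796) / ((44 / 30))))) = 332728 / 315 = 1056.28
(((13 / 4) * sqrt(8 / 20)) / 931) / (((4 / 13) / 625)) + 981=21125 * sqrt(10) / 14896 + 981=985.48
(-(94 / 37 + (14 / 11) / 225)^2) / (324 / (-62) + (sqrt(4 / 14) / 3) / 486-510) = 36170993693952 * sqrt(14) / 15115662233672275446875 + 1571912043114276864 / 124922828377456821875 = 0.01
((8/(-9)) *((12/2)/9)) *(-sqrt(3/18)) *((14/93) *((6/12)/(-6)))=-28 *sqrt(6)/22599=-0.00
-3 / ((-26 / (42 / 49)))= 9 / 91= 0.10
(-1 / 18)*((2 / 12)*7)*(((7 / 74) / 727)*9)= -0.00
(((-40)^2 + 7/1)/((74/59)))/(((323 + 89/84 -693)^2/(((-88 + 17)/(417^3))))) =-2638835416/286311346625778429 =-0.00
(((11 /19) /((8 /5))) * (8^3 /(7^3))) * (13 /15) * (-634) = -5802368 /19551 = -296.78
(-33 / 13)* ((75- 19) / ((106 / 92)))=-85008 / 689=-123.38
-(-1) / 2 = 1 / 2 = 0.50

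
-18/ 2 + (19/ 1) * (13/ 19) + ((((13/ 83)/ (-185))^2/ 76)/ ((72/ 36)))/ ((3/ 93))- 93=-3189578060961/ 35837955800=-89.00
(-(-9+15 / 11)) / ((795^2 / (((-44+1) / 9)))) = -1204 / 20856825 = -0.00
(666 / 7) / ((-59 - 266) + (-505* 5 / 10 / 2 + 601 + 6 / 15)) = 4440 / 7007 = 0.63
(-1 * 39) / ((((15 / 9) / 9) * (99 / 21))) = -44.67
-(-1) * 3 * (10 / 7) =30 / 7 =4.29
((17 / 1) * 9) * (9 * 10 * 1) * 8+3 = 110163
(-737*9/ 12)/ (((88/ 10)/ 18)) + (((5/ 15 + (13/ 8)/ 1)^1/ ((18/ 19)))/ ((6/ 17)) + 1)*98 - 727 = -1536605/ 1296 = -1185.65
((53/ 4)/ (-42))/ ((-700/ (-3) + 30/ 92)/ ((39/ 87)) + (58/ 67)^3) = -4766191261/ 7884660449204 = -0.00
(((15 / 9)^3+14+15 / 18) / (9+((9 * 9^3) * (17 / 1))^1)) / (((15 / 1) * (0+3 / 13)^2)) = 177619 / 813170340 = 0.00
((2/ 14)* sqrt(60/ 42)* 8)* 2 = 16* sqrt(70)/ 49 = 2.73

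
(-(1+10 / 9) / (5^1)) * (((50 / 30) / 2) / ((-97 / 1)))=19 / 5238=0.00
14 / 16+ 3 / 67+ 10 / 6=4159 / 1608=2.59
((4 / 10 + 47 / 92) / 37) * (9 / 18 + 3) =2933 / 34040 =0.09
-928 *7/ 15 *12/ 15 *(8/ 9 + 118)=-5560576/ 135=-41189.45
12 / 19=0.63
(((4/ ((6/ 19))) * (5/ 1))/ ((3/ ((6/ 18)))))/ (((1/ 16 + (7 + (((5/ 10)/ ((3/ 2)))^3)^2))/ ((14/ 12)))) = 1.16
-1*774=-774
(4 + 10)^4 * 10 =384160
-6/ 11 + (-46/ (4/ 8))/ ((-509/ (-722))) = -733718/ 5599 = -131.04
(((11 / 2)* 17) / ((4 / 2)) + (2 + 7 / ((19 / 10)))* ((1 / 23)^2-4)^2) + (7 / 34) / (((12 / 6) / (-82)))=46702094695 / 361554572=129.17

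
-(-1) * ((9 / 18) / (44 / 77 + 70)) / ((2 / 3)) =21 / 1976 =0.01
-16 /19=-0.84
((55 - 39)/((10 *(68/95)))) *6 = 228/17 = 13.41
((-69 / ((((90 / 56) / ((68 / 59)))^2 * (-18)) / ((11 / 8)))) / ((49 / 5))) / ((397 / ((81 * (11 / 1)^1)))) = 12868592 / 20729355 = 0.62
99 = 99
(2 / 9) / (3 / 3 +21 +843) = 2 / 7785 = 0.00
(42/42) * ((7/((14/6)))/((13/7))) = 21/13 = 1.62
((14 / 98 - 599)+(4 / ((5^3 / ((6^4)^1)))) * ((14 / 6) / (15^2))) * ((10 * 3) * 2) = -157087104 / 4375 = -35905.62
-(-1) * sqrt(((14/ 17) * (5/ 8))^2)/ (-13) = -35/ 884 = -0.04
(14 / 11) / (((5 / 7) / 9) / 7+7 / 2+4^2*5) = 12348 / 810227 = 0.02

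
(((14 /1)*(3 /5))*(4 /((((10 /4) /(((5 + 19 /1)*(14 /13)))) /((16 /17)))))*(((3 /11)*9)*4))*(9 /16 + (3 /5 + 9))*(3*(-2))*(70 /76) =-208167128064 /1154725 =-180274.20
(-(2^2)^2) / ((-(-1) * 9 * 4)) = -4 / 9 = -0.44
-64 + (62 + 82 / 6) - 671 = -1978 / 3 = -659.33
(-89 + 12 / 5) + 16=-70.60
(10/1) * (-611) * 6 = -36660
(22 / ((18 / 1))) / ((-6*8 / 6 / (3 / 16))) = -11 / 384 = -0.03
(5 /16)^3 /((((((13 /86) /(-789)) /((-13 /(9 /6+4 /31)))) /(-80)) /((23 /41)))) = -15118719375 /265024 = -57046.60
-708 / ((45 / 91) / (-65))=93062.67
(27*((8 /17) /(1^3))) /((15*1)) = 72 /85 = 0.85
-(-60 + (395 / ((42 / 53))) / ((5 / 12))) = -7954 / 7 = -1136.29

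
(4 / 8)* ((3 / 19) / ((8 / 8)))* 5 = 15 / 38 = 0.39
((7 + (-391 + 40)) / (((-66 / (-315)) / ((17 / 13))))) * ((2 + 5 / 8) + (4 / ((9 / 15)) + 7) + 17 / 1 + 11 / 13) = -272505835 / 3718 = -73293.66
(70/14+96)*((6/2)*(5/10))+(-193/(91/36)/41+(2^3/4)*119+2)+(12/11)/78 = 31983395/82082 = 389.65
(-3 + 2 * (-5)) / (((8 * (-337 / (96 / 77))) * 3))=52 / 25949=0.00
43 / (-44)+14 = 573 / 44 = 13.02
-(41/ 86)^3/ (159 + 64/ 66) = -2274393/ 3357739624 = -0.00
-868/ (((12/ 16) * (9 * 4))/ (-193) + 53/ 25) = -2094050/ 4777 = -438.36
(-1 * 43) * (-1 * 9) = 387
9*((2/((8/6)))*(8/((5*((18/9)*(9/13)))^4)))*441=1399489/67500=20.73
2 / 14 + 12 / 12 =8 / 7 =1.14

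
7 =7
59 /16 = 3.69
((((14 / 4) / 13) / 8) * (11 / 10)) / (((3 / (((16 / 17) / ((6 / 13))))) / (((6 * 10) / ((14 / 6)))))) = 11 / 17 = 0.65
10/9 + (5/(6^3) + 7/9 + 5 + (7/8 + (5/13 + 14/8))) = 6965/702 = 9.92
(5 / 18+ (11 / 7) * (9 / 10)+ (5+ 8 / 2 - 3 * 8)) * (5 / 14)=-2096 / 441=-4.75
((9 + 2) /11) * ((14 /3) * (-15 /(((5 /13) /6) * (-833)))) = 156 /119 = 1.31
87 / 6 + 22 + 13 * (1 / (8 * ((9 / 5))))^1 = 2693 / 72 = 37.40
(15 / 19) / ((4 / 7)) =105 / 76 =1.38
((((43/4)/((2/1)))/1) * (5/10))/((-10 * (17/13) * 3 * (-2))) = 559/16320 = 0.03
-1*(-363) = 363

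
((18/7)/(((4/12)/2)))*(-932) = -100656/7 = -14379.43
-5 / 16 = -0.31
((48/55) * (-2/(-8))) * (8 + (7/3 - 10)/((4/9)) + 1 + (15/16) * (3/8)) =-3033/1760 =-1.72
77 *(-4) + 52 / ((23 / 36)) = -5212 / 23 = -226.61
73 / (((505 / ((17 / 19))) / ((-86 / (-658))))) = 0.02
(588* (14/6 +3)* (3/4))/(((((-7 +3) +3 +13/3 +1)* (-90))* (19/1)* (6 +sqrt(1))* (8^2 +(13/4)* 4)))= -8/13585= -0.00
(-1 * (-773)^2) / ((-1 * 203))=2943.49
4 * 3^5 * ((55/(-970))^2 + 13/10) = 59593077/47045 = 1266.72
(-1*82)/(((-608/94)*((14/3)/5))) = 13.58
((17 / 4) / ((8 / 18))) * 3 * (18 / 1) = 4131 / 8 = 516.38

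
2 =2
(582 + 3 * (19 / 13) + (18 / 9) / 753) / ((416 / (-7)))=-40181015 / 4072224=-9.87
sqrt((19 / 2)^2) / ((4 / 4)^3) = 19 / 2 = 9.50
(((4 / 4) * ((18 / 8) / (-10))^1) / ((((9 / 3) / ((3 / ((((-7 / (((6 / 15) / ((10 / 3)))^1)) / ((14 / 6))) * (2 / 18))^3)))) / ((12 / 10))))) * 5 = 19683 / 312500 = 0.06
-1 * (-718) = 718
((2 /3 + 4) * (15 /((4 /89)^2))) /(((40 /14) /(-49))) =-19018321 /32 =-594322.53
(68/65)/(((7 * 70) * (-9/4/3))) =-136/47775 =-0.00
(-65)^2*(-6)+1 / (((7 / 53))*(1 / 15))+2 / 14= -176654 / 7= -25236.29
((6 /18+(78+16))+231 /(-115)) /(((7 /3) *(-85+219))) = 15926 /53935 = 0.30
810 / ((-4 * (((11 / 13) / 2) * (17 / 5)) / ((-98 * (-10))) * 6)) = -22993.32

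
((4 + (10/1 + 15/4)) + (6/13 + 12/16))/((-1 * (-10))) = 493/260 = 1.90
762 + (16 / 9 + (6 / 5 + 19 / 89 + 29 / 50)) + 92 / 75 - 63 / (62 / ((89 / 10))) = 1882076519 / 2483100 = 757.95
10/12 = 0.83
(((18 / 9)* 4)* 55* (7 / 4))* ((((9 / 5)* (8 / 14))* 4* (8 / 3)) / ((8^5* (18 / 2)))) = 11 / 384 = 0.03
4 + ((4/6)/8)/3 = 145/36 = 4.03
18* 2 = 36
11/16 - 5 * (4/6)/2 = -47/48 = -0.98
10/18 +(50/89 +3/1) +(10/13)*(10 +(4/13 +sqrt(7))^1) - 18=-805940/135369 +10*sqrt(7)/13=-3.92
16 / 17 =0.94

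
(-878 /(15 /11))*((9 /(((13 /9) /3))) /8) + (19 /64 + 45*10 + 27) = -1027.12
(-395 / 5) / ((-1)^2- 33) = 79 / 32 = 2.47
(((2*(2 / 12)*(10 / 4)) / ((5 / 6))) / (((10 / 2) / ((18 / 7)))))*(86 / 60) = 129 / 175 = 0.74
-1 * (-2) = 2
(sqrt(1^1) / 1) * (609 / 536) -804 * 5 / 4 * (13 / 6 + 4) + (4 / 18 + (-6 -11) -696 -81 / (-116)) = -966463585 / 139896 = -6908.44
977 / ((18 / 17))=16609 / 18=922.72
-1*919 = -919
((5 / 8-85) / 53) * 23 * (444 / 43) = -1723275 / 4558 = -378.08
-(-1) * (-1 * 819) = -819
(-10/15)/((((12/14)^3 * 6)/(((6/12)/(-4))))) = 343/15552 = 0.02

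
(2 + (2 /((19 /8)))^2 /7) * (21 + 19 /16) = 942525 /20216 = 46.62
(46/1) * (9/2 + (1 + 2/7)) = 1863/7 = 266.14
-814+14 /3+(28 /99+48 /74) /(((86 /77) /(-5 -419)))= -1162.95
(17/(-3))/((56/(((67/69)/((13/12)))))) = -1139/12558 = -0.09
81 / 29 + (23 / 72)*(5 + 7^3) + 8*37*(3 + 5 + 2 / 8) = 2555.96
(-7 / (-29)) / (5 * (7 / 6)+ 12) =0.01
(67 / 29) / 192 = 67 / 5568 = 0.01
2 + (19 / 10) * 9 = 191 / 10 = 19.10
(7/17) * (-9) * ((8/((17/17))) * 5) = -2520/17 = -148.24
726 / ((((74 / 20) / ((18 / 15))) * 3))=2904 / 37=78.49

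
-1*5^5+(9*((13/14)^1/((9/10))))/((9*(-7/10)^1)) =-1378775/441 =-3126.47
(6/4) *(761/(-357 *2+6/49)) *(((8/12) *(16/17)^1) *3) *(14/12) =-522046/148665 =-3.51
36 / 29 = 1.24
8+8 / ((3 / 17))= 160 / 3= 53.33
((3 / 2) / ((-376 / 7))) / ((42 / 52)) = -13 / 376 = -0.03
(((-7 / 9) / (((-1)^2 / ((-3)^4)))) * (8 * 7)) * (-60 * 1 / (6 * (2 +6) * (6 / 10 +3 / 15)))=11025 / 2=5512.50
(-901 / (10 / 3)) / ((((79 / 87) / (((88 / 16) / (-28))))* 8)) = 2586771 / 353920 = 7.31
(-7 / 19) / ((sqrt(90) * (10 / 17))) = -119 * sqrt(10) / 5700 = -0.07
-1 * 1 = -1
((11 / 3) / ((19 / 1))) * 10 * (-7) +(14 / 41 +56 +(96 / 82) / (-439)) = 43941164 / 1025943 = 42.83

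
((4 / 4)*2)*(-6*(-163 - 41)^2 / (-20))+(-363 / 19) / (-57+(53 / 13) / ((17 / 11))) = 28498954683 / 1141330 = 24969.95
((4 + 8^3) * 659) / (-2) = -170022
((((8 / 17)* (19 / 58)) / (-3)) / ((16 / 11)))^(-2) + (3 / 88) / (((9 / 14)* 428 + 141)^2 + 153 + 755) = 2388352661563065 / 2980812756328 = 801.24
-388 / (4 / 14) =-1358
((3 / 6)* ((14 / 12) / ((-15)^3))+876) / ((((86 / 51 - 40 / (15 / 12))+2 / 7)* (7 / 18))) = -603125881 / 8040000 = -75.02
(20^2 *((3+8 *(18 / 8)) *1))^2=70560000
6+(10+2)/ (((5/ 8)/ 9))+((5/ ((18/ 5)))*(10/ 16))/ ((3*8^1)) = 3090289/ 17280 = 178.84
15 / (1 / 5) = 75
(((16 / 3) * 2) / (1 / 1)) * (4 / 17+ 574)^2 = 1016497536 / 289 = 3517292.51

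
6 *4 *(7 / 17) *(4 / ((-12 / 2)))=-112 / 17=-6.59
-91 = -91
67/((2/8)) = 268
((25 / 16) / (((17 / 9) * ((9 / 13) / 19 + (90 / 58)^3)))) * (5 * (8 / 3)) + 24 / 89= 3.19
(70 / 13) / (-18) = -35 / 117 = -0.30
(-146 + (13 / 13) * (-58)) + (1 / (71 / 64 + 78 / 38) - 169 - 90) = -1779019 / 3845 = -462.68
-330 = -330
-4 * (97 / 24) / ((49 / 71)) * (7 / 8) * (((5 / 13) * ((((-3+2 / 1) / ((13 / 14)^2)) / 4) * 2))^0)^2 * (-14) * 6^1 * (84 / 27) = 48209 / 9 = 5356.56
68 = 68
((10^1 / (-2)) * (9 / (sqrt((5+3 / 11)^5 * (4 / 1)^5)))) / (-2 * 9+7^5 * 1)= -5445 * sqrt(638) / 104823531776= -0.00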